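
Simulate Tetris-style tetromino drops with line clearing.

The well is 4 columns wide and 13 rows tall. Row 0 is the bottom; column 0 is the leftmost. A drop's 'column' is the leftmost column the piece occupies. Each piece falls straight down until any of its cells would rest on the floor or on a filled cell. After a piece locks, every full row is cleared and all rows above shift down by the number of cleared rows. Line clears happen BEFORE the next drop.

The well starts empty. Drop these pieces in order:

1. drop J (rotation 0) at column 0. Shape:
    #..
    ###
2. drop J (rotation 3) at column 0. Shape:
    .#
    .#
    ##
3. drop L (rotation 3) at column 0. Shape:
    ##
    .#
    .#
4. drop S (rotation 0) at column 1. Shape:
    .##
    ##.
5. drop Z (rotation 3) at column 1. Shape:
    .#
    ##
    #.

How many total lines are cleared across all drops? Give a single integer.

Answer: 0

Derivation:
Drop 1: J rot0 at col 0 lands with bottom-row=0; cleared 0 line(s) (total 0); column heights now [2 1 1 0], max=2
Drop 2: J rot3 at col 0 lands with bottom-row=2; cleared 0 line(s) (total 0); column heights now [3 5 1 0], max=5
Drop 3: L rot3 at col 0 lands with bottom-row=5; cleared 0 line(s) (total 0); column heights now [8 8 1 0], max=8
Drop 4: S rot0 at col 1 lands with bottom-row=8; cleared 0 line(s) (total 0); column heights now [8 9 10 10], max=10
Drop 5: Z rot3 at col 1 lands with bottom-row=9; cleared 0 line(s) (total 0); column heights now [8 11 12 10], max=12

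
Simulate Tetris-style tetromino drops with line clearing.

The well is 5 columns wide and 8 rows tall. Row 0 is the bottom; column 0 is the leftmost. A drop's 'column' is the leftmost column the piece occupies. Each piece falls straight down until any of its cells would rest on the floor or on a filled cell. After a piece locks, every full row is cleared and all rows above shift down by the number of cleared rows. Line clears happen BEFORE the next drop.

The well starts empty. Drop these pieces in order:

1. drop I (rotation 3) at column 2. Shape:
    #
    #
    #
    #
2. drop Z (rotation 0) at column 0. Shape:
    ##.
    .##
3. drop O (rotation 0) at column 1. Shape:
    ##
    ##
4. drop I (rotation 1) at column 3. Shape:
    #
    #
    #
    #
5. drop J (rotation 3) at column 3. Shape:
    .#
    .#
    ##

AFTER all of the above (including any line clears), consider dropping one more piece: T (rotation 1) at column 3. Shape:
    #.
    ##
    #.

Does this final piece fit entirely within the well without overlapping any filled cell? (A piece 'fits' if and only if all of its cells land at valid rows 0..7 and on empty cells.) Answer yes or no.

Drop 1: I rot3 at col 2 lands with bottom-row=0; cleared 0 line(s) (total 0); column heights now [0 0 4 0 0], max=4
Drop 2: Z rot0 at col 0 lands with bottom-row=4; cleared 0 line(s) (total 0); column heights now [6 6 5 0 0], max=6
Drop 3: O rot0 at col 1 lands with bottom-row=6; cleared 0 line(s) (total 0); column heights now [6 8 8 0 0], max=8
Drop 4: I rot1 at col 3 lands with bottom-row=0; cleared 0 line(s) (total 0); column heights now [6 8 8 4 0], max=8
Drop 5: J rot3 at col 3 lands with bottom-row=4; cleared 0 line(s) (total 0); column heights now [6 8 8 5 7], max=8
Test piece T rot1 at col 3 (width 2): heights before test = [6 8 8 5 7]; fits = False

Answer: no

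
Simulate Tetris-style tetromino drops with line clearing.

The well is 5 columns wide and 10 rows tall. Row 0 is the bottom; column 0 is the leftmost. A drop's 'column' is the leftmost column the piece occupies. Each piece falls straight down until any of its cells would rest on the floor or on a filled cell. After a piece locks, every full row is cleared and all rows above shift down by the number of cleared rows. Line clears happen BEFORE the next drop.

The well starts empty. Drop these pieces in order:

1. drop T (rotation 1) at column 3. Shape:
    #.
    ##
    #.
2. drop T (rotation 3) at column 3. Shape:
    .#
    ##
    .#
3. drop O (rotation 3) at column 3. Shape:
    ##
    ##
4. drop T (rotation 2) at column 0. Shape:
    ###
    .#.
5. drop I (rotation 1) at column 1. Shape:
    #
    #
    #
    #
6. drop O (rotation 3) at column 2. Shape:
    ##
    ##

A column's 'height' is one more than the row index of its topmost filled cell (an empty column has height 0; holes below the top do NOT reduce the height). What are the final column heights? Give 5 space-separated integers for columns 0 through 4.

Answer: 0 5 8 8 6

Derivation:
Drop 1: T rot1 at col 3 lands with bottom-row=0; cleared 0 line(s) (total 0); column heights now [0 0 0 3 2], max=3
Drop 2: T rot3 at col 3 lands with bottom-row=2; cleared 0 line(s) (total 0); column heights now [0 0 0 4 5], max=5
Drop 3: O rot3 at col 3 lands with bottom-row=5; cleared 0 line(s) (total 0); column heights now [0 0 0 7 7], max=7
Drop 4: T rot2 at col 0 lands with bottom-row=0; cleared 1 line(s) (total 1); column heights now [0 1 0 6 6], max=6
Drop 5: I rot1 at col 1 lands with bottom-row=1; cleared 0 line(s) (total 1); column heights now [0 5 0 6 6], max=6
Drop 6: O rot3 at col 2 lands with bottom-row=6; cleared 0 line(s) (total 1); column heights now [0 5 8 8 6], max=8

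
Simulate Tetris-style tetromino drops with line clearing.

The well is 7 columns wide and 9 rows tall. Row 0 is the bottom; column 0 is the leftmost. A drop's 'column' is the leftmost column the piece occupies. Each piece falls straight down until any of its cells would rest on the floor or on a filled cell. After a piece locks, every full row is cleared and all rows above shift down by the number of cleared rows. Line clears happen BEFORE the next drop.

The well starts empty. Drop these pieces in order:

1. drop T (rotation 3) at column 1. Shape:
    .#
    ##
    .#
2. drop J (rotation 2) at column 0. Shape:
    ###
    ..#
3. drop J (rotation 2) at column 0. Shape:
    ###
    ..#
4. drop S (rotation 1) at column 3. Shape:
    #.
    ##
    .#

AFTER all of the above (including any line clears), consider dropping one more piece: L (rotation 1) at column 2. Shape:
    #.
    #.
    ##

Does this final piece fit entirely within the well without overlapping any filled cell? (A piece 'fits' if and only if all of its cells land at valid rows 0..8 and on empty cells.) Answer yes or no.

Answer: no

Derivation:
Drop 1: T rot3 at col 1 lands with bottom-row=0; cleared 0 line(s) (total 0); column heights now [0 2 3 0 0 0 0], max=3
Drop 2: J rot2 at col 0 lands with bottom-row=3; cleared 0 line(s) (total 0); column heights now [5 5 5 0 0 0 0], max=5
Drop 3: J rot2 at col 0 lands with bottom-row=5; cleared 0 line(s) (total 0); column heights now [7 7 7 0 0 0 0], max=7
Drop 4: S rot1 at col 3 lands with bottom-row=0; cleared 0 line(s) (total 0); column heights now [7 7 7 3 2 0 0], max=7
Test piece L rot1 at col 2 (width 2): heights before test = [7 7 7 3 2 0 0]; fits = False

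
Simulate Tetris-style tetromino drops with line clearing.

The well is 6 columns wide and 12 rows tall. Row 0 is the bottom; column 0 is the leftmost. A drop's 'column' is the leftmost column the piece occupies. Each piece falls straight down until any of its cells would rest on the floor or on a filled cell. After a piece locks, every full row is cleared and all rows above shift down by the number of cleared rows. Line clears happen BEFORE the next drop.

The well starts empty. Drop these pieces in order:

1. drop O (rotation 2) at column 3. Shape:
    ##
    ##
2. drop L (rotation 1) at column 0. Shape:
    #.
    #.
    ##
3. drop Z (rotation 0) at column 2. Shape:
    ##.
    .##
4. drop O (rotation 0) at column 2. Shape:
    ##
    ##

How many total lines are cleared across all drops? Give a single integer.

Drop 1: O rot2 at col 3 lands with bottom-row=0; cleared 0 line(s) (total 0); column heights now [0 0 0 2 2 0], max=2
Drop 2: L rot1 at col 0 lands with bottom-row=0; cleared 0 line(s) (total 0); column heights now [3 1 0 2 2 0], max=3
Drop 3: Z rot0 at col 2 lands with bottom-row=2; cleared 0 line(s) (total 0); column heights now [3 1 4 4 3 0], max=4
Drop 4: O rot0 at col 2 lands with bottom-row=4; cleared 0 line(s) (total 0); column heights now [3 1 6 6 3 0], max=6

Answer: 0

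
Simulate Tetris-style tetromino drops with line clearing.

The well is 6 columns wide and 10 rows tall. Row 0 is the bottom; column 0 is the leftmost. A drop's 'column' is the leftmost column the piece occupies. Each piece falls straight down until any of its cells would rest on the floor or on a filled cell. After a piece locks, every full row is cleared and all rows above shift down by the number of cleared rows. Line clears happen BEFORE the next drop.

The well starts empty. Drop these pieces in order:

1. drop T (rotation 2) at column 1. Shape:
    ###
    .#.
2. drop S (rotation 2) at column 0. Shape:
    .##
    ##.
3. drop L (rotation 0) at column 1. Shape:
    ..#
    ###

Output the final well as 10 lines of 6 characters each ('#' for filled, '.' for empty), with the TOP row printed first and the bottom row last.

Drop 1: T rot2 at col 1 lands with bottom-row=0; cleared 0 line(s) (total 0); column heights now [0 2 2 2 0 0], max=2
Drop 2: S rot2 at col 0 lands with bottom-row=2; cleared 0 line(s) (total 0); column heights now [3 4 4 2 0 0], max=4
Drop 3: L rot0 at col 1 lands with bottom-row=4; cleared 0 line(s) (total 0); column heights now [3 5 5 6 0 0], max=6

Answer: ......
......
......
......
...#..
.###..
.##...
##....
.###..
..#...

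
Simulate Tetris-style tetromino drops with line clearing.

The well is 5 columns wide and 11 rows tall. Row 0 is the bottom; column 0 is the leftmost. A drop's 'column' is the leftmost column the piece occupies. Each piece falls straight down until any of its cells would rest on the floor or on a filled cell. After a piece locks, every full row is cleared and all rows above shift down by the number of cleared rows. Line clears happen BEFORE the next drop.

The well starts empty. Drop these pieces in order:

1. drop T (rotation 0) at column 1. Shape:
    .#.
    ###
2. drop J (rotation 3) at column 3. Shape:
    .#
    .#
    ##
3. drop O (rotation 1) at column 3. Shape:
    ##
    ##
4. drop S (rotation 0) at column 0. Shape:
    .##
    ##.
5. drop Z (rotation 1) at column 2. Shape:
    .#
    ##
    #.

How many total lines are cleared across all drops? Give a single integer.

Drop 1: T rot0 at col 1 lands with bottom-row=0; cleared 0 line(s) (total 0); column heights now [0 1 2 1 0], max=2
Drop 2: J rot3 at col 3 lands with bottom-row=1; cleared 0 line(s) (total 0); column heights now [0 1 2 2 4], max=4
Drop 3: O rot1 at col 3 lands with bottom-row=4; cleared 0 line(s) (total 0); column heights now [0 1 2 6 6], max=6
Drop 4: S rot0 at col 0 lands with bottom-row=1; cleared 1 line(s) (total 1); column heights now [0 2 2 5 5], max=5
Drop 5: Z rot1 at col 2 lands with bottom-row=4; cleared 0 line(s) (total 1); column heights now [0 2 6 7 5], max=7

Answer: 1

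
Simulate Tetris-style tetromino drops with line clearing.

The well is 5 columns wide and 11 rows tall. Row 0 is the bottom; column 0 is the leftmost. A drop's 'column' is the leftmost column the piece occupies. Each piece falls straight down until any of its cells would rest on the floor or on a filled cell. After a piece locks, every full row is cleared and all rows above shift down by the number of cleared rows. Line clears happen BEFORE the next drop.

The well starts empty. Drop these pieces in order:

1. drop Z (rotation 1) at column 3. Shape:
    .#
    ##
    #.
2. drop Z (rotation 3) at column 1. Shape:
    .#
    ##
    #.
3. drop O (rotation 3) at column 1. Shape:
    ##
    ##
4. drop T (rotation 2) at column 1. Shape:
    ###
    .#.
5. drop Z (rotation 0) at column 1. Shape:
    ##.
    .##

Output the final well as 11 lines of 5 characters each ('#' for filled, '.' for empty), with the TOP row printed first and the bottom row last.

Answer: .....
.....
.##..
..##.
.###.
..#..
.##..
.##..
..#.#
.####
.#.#.

Derivation:
Drop 1: Z rot1 at col 3 lands with bottom-row=0; cleared 0 line(s) (total 0); column heights now [0 0 0 2 3], max=3
Drop 2: Z rot3 at col 1 lands with bottom-row=0; cleared 0 line(s) (total 0); column heights now [0 2 3 2 3], max=3
Drop 3: O rot3 at col 1 lands with bottom-row=3; cleared 0 line(s) (total 0); column heights now [0 5 5 2 3], max=5
Drop 4: T rot2 at col 1 lands with bottom-row=5; cleared 0 line(s) (total 0); column heights now [0 7 7 7 3], max=7
Drop 5: Z rot0 at col 1 lands with bottom-row=7; cleared 0 line(s) (total 0); column heights now [0 9 9 8 3], max=9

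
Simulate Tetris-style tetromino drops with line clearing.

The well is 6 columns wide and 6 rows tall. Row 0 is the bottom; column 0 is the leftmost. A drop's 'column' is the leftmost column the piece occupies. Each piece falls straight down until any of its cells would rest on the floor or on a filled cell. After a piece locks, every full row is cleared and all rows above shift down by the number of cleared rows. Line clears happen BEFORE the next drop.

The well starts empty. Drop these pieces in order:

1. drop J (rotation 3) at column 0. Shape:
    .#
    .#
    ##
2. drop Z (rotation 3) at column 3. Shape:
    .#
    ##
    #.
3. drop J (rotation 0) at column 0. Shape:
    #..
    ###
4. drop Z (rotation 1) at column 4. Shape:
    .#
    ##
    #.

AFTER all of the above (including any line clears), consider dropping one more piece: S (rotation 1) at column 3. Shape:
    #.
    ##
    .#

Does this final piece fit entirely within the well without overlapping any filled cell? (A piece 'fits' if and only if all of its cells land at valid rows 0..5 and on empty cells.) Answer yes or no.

Answer: no

Derivation:
Drop 1: J rot3 at col 0 lands with bottom-row=0; cleared 0 line(s) (total 0); column heights now [1 3 0 0 0 0], max=3
Drop 2: Z rot3 at col 3 lands with bottom-row=0; cleared 0 line(s) (total 0); column heights now [1 3 0 2 3 0], max=3
Drop 3: J rot0 at col 0 lands with bottom-row=3; cleared 0 line(s) (total 0); column heights now [5 4 4 2 3 0], max=5
Drop 4: Z rot1 at col 4 lands with bottom-row=3; cleared 0 line(s) (total 0); column heights now [5 4 4 2 5 6], max=6
Test piece S rot1 at col 3 (width 2): heights before test = [5 4 4 2 5 6]; fits = False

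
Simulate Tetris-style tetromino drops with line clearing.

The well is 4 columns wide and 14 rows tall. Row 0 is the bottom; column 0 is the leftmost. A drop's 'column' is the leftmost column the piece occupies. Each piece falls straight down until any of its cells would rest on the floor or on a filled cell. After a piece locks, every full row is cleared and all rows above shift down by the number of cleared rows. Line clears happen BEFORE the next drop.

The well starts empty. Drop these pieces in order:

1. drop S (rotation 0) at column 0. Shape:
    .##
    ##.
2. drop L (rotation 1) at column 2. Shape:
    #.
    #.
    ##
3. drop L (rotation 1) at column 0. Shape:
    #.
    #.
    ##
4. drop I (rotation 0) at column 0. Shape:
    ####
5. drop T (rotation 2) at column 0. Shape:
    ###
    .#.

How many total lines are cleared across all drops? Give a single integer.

Drop 1: S rot0 at col 0 lands with bottom-row=0; cleared 0 line(s) (total 0); column heights now [1 2 2 0], max=2
Drop 2: L rot1 at col 2 lands with bottom-row=2; cleared 0 line(s) (total 0); column heights now [1 2 5 3], max=5
Drop 3: L rot1 at col 0 lands with bottom-row=2; cleared 1 line(s) (total 1); column heights now [4 2 4 0], max=4
Drop 4: I rot0 at col 0 lands with bottom-row=4; cleared 1 line(s) (total 2); column heights now [4 2 4 0], max=4
Drop 5: T rot2 at col 0 lands with bottom-row=3; cleared 0 line(s) (total 2); column heights now [5 5 5 0], max=5

Answer: 2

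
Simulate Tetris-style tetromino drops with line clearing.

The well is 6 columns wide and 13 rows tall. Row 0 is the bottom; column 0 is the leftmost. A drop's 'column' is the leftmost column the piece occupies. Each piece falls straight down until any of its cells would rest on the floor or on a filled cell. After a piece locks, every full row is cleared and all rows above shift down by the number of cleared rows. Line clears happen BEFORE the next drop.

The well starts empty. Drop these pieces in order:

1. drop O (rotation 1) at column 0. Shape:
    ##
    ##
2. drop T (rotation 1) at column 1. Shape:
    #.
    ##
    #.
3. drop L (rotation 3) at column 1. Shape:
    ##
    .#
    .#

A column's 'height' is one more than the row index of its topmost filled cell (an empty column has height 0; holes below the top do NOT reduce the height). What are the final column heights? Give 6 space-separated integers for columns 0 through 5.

Drop 1: O rot1 at col 0 lands with bottom-row=0; cleared 0 line(s) (total 0); column heights now [2 2 0 0 0 0], max=2
Drop 2: T rot1 at col 1 lands with bottom-row=2; cleared 0 line(s) (total 0); column heights now [2 5 4 0 0 0], max=5
Drop 3: L rot3 at col 1 lands with bottom-row=4; cleared 0 line(s) (total 0); column heights now [2 7 7 0 0 0], max=7

Answer: 2 7 7 0 0 0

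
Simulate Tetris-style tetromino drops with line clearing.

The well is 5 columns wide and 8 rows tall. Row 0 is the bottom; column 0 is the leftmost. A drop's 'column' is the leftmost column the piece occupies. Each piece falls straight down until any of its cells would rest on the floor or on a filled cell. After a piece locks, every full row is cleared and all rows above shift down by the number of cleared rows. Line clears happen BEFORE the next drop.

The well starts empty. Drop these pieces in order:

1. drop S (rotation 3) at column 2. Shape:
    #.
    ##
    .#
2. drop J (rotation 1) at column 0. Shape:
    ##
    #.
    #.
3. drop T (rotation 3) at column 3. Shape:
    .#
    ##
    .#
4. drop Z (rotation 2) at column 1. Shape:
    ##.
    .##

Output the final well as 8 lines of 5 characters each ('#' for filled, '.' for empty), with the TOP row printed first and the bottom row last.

Answer: .....
.....
.....
.....
.##..
..###
#.###
#..#.

Derivation:
Drop 1: S rot3 at col 2 lands with bottom-row=0; cleared 0 line(s) (total 0); column heights now [0 0 3 2 0], max=3
Drop 2: J rot1 at col 0 lands with bottom-row=0; cleared 0 line(s) (total 0); column heights now [3 3 3 2 0], max=3
Drop 3: T rot3 at col 3 lands with bottom-row=1; cleared 1 line(s) (total 1); column heights now [2 0 2 2 3], max=3
Drop 4: Z rot2 at col 1 lands with bottom-row=2; cleared 0 line(s) (total 1); column heights now [2 4 4 3 3], max=4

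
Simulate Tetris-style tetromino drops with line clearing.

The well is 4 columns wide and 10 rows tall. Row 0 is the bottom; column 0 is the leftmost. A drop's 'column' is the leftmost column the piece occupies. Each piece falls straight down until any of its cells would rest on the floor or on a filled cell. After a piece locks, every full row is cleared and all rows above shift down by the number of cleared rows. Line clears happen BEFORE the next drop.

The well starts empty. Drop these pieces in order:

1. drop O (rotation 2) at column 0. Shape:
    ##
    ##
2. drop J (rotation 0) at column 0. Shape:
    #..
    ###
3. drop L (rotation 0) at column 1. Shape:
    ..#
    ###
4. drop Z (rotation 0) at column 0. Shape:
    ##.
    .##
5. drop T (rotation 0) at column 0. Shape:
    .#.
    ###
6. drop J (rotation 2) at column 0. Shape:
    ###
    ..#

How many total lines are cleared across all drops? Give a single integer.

Drop 1: O rot2 at col 0 lands with bottom-row=0; cleared 0 line(s) (total 0); column heights now [2 2 0 0], max=2
Drop 2: J rot0 at col 0 lands with bottom-row=2; cleared 0 line(s) (total 0); column heights now [4 3 3 0], max=4
Drop 3: L rot0 at col 1 lands with bottom-row=3; cleared 1 line(s) (total 1); column heights now [3 3 3 4], max=4
Drop 4: Z rot0 at col 0 lands with bottom-row=3; cleared 0 line(s) (total 1); column heights now [5 5 4 4], max=5
Drop 5: T rot0 at col 0 lands with bottom-row=5; cleared 0 line(s) (total 1); column heights now [6 7 6 4], max=7
Drop 6: J rot2 at col 0 lands with bottom-row=6; cleared 0 line(s) (total 1); column heights now [8 8 8 4], max=8

Answer: 1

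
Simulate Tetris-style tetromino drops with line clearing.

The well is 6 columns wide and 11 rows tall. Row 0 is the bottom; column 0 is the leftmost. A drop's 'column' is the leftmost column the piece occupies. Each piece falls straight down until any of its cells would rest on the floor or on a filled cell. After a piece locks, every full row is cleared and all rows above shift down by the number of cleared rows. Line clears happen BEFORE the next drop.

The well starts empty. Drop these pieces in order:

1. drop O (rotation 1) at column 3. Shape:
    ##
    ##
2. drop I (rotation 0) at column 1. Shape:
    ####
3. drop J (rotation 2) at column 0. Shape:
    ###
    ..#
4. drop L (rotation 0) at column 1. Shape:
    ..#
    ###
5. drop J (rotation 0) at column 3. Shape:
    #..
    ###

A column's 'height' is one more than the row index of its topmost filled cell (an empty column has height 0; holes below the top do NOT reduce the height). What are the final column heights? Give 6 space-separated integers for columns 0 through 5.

Drop 1: O rot1 at col 3 lands with bottom-row=0; cleared 0 line(s) (total 0); column heights now [0 0 0 2 2 0], max=2
Drop 2: I rot0 at col 1 lands with bottom-row=2; cleared 0 line(s) (total 0); column heights now [0 3 3 3 3 0], max=3
Drop 3: J rot2 at col 0 lands with bottom-row=3; cleared 0 line(s) (total 0); column heights now [5 5 5 3 3 0], max=5
Drop 4: L rot0 at col 1 lands with bottom-row=5; cleared 0 line(s) (total 0); column heights now [5 6 6 7 3 0], max=7
Drop 5: J rot0 at col 3 lands with bottom-row=7; cleared 0 line(s) (total 0); column heights now [5 6 6 9 8 8], max=9

Answer: 5 6 6 9 8 8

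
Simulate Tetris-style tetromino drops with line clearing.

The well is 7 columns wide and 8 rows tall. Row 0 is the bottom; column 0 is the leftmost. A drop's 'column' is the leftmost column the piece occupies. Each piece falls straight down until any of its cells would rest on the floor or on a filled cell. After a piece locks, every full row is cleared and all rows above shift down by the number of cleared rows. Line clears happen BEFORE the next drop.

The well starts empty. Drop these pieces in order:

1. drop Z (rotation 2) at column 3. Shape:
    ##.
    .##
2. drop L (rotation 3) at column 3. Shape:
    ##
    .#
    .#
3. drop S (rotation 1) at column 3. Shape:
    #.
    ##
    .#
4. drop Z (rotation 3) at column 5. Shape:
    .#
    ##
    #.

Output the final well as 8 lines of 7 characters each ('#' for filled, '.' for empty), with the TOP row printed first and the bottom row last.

Drop 1: Z rot2 at col 3 lands with bottom-row=0; cleared 0 line(s) (total 0); column heights now [0 0 0 2 2 1 0], max=2
Drop 2: L rot3 at col 3 lands with bottom-row=2; cleared 0 line(s) (total 0); column heights now [0 0 0 5 5 1 0], max=5
Drop 3: S rot1 at col 3 lands with bottom-row=5; cleared 0 line(s) (total 0); column heights now [0 0 0 8 7 1 0], max=8
Drop 4: Z rot3 at col 5 lands with bottom-row=1; cleared 0 line(s) (total 0); column heights now [0 0 0 8 7 3 4], max=8

Answer: ...#...
...##..
....#..
...##..
....#.#
....###
...###.
....##.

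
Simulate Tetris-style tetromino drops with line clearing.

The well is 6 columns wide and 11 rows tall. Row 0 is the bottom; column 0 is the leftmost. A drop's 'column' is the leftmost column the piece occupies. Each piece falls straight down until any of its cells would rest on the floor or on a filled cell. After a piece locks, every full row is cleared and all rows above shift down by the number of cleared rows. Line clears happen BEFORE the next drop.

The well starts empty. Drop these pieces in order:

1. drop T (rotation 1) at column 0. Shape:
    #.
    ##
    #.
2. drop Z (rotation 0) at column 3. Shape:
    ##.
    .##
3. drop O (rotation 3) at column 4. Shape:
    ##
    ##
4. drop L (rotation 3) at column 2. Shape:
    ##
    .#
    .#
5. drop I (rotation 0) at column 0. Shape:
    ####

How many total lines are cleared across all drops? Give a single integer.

Answer: 0

Derivation:
Drop 1: T rot1 at col 0 lands with bottom-row=0; cleared 0 line(s) (total 0); column heights now [3 2 0 0 0 0], max=3
Drop 2: Z rot0 at col 3 lands with bottom-row=0; cleared 0 line(s) (total 0); column heights now [3 2 0 2 2 1], max=3
Drop 3: O rot3 at col 4 lands with bottom-row=2; cleared 0 line(s) (total 0); column heights now [3 2 0 2 4 4], max=4
Drop 4: L rot3 at col 2 lands with bottom-row=2; cleared 0 line(s) (total 0); column heights now [3 2 5 5 4 4], max=5
Drop 5: I rot0 at col 0 lands with bottom-row=5; cleared 0 line(s) (total 0); column heights now [6 6 6 6 4 4], max=6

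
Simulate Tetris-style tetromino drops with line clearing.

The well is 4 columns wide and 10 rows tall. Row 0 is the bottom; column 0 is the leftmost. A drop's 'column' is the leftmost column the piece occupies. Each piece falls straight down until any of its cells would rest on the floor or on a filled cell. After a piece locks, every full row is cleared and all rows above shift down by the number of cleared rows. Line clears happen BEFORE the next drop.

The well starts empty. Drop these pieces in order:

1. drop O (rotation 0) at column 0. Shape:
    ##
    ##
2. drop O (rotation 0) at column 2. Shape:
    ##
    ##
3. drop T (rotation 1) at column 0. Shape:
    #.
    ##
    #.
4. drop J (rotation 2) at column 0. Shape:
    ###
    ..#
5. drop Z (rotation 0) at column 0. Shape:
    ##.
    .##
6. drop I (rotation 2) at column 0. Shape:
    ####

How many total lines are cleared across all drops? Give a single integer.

Answer: 3

Derivation:
Drop 1: O rot0 at col 0 lands with bottom-row=0; cleared 0 line(s) (total 0); column heights now [2 2 0 0], max=2
Drop 2: O rot0 at col 2 lands with bottom-row=0; cleared 2 line(s) (total 2); column heights now [0 0 0 0], max=0
Drop 3: T rot1 at col 0 lands with bottom-row=0; cleared 0 line(s) (total 2); column heights now [3 2 0 0], max=3
Drop 4: J rot2 at col 0 lands with bottom-row=2; cleared 0 line(s) (total 2); column heights now [4 4 4 0], max=4
Drop 5: Z rot0 at col 0 lands with bottom-row=4; cleared 0 line(s) (total 2); column heights now [6 6 5 0], max=6
Drop 6: I rot2 at col 0 lands with bottom-row=6; cleared 1 line(s) (total 3); column heights now [6 6 5 0], max=6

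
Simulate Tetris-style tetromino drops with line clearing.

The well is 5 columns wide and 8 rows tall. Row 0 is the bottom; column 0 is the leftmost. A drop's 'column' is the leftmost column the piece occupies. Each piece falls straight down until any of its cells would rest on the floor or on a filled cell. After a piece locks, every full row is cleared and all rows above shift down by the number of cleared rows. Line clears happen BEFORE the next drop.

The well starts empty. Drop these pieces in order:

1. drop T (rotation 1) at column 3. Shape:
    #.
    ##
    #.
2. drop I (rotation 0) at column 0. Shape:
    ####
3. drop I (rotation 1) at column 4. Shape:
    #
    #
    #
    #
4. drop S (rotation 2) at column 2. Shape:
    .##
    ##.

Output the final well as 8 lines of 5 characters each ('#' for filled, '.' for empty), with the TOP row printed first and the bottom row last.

Answer: .....
.....
...##
..###
....#
...##
...##
...#.

Derivation:
Drop 1: T rot1 at col 3 lands with bottom-row=0; cleared 0 line(s) (total 0); column heights now [0 0 0 3 2], max=3
Drop 2: I rot0 at col 0 lands with bottom-row=3; cleared 0 line(s) (total 0); column heights now [4 4 4 4 2], max=4
Drop 3: I rot1 at col 4 lands with bottom-row=2; cleared 1 line(s) (total 1); column heights now [0 0 0 3 5], max=5
Drop 4: S rot2 at col 2 lands with bottom-row=4; cleared 0 line(s) (total 1); column heights now [0 0 5 6 6], max=6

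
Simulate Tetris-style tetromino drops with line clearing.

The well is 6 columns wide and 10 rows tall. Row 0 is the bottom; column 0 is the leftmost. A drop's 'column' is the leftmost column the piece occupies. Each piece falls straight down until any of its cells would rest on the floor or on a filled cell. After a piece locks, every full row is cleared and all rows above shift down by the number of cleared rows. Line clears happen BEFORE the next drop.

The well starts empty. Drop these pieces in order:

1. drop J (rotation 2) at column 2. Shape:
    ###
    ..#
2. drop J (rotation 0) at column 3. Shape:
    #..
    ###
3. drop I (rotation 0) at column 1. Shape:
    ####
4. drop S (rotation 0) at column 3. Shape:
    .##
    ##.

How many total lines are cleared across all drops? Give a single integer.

Answer: 0

Derivation:
Drop 1: J rot2 at col 2 lands with bottom-row=0; cleared 0 line(s) (total 0); column heights now [0 0 2 2 2 0], max=2
Drop 2: J rot0 at col 3 lands with bottom-row=2; cleared 0 line(s) (total 0); column heights now [0 0 2 4 3 3], max=4
Drop 3: I rot0 at col 1 lands with bottom-row=4; cleared 0 line(s) (total 0); column heights now [0 5 5 5 5 3], max=5
Drop 4: S rot0 at col 3 lands with bottom-row=5; cleared 0 line(s) (total 0); column heights now [0 5 5 6 7 7], max=7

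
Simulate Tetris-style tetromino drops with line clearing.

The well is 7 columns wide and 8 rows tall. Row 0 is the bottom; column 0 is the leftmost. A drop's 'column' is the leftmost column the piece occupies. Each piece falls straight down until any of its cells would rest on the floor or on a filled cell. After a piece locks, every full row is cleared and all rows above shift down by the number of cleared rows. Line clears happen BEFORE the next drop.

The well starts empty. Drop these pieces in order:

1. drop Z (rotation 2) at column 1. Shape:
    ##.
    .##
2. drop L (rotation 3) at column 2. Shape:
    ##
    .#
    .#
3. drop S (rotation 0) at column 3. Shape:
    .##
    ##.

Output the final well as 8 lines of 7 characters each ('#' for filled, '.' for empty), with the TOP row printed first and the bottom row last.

Answer: .......
.......
....##.
...##..
..##...
...#...
.###...
..##...

Derivation:
Drop 1: Z rot2 at col 1 lands with bottom-row=0; cleared 0 line(s) (total 0); column heights now [0 2 2 1 0 0 0], max=2
Drop 2: L rot3 at col 2 lands with bottom-row=1; cleared 0 line(s) (total 0); column heights now [0 2 4 4 0 0 0], max=4
Drop 3: S rot0 at col 3 lands with bottom-row=4; cleared 0 line(s) (total 0); column heights now [0 2 4 5 6 6 0], max=6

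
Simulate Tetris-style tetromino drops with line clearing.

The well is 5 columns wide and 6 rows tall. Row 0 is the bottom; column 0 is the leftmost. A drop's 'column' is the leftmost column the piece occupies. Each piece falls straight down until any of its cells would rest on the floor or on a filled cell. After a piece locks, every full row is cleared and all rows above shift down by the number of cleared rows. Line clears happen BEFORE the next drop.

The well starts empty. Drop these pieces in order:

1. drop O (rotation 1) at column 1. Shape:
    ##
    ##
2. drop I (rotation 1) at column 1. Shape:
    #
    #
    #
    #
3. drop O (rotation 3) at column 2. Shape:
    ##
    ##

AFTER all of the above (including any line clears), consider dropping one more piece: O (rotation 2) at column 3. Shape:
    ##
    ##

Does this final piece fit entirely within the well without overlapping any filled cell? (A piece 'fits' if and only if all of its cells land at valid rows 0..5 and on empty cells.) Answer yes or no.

Drop 1: O rot1 at col 1 lands with bottom-row=0; cleared 0 line(s) (total 0); column heights now [0 2 2 0 0], max=2
Drop 2: I rot1 at col 1 lands with bottom-row=2; cleared 0 line(s) (total 0); column heights now [0 6 2 0 0], max=6
Drop 3: O rot3 at col 2 lands with bottom-row=2; cleared 0 line(s) (total 0); column heights now [0 6 4 4 0], max=6
Test piece O rot2 at col 3 (width 2): heights before test = [0 6 4 4 0]; fits = True

Answer: yes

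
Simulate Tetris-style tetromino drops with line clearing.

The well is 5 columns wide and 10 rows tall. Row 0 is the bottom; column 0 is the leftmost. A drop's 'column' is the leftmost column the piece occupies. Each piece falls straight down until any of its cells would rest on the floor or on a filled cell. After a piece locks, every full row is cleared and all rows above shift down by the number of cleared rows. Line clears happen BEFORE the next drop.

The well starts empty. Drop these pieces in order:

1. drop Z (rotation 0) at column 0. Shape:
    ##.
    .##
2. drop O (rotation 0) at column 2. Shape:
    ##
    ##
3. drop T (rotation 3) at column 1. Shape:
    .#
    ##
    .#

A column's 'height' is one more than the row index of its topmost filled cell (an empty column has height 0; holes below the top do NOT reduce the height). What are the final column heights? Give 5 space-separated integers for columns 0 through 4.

Answer: 2 5 6 3 0

Derivation:
Drop 1: Z rot0 at col 0 lands with bottom-row=0; cleared 0 line(s) (total 0); column heights now [2 2 1 0 0], max=2
Drop 2: O rot0 at col 2 lands with bottom-row=1; cleared 0 line(s) (total 0); column heights now [2 2 3 3 0], max=3
Drop 3: T rot3 at col 1 lands with bottom-row=3; cleared 0 line(s) (total 0); column heights now [2 5 6 3 0], max=6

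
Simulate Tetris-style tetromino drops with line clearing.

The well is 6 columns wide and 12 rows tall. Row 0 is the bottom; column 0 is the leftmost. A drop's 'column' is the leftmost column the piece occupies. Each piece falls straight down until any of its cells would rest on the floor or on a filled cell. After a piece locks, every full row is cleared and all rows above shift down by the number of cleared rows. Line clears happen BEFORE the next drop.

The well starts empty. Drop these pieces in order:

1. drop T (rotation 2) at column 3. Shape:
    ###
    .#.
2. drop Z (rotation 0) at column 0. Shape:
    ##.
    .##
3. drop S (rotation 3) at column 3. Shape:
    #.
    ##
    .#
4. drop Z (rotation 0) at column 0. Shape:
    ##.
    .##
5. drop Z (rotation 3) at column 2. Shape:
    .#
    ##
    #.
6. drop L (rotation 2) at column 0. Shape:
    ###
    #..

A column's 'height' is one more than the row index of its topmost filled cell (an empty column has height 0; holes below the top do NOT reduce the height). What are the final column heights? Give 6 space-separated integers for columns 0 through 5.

Drop 1: T rot2 at col 3 lands with bottom-row=0; cleared 0 line(s) (total 0); column heights now [0 0 0 2 2 2], max=2
Drop 2: Z rot0 at col 0 lands with bottom-row=0; cleared 0 line(s) (total 0); column heights now [2 2 1 2 2 2], max=2
Drop 3: S rot3 at col 3 lands with bottom-row=2; cleared 0 line(s) (total 0); column heights now [2 2 1 5 4 2], max=5
Drop 4: Z rot0 at col 0 lands with bottom-row=2; cleared 0 line(s) (total 0); column heights now [4 4 3 5 4 2], max=5
Drop 5: Z rot3 at col 2 lands with bottom-row=4; cleared 0 line(s) (total 0); column heights now [4 4 6 7 4 2], max=7
Drop 6: L rot2 at col 0 lands with bottom-row=5; cleared 0 line(s) (total 0); column heights now [7 7 7 7 4 2], max=7

Answer: 7 7 7 7 4 2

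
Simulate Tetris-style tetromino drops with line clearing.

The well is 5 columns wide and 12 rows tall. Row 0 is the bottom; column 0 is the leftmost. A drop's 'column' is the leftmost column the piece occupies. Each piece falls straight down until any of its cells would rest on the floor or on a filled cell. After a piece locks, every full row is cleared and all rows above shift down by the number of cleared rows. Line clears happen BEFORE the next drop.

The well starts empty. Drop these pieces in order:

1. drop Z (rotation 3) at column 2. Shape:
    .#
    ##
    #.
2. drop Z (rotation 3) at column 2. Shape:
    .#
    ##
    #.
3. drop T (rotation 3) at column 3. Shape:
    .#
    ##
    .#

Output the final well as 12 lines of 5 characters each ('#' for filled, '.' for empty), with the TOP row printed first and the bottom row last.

Drop 1: Z rot3 at col 2 lands with bottom-row=0; cleared 0 line(s) (total 0); column heights now [0 0 2 3 0], max=3
Drop 2: Z rot3 at col 2 lands with bottom-row=2; cleared 0 line(s) (total 0); column heights now [0 0 4 5 0], max=5
Drop 3: T rot3 at col 3 lands with bottom-row=4; cleared 0 line(s) (total 0); column heights now [0 0 4 6 7], max=7

Answer: .....
.....
.....
.....
.....
....#
...##
...##
..##.
..##.
..##.
..#..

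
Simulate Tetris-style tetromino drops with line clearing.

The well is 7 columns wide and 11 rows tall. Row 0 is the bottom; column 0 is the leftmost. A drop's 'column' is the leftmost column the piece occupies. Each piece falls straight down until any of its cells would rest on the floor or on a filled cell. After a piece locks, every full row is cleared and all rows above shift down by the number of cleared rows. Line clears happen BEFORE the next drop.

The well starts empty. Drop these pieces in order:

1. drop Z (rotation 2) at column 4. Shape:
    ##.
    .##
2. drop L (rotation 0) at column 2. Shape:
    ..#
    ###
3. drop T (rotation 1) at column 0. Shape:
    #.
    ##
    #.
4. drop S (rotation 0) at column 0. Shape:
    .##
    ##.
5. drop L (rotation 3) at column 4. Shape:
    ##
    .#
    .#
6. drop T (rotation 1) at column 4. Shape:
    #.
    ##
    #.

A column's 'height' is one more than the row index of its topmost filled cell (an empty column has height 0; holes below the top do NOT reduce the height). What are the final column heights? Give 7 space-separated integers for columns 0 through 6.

Drop 1: Z rot2 at col 4 lands with bottom-row=0; cleared 0 line(s) (total 0); column heights now [0 0 0 0 2 2 1], max=2
Drop 2: L rot0 at col 2 lands with bottom-row=2; cleared 0 line(s) (total 0); column heights now [0 0 3 3 4 2 1], max=4
Drop 3: T rot1 at col 0 lands with bottom-row=0; cleared 0 line(s) (total 0); column heights now [3 2 3 3 4 2 1], max=4
Drop 4: S rot0 at col 0 lands with bottom-row=3; cleared 0 line(s) (total 0); column heights now [4 5 5 3 4 2 1], max=5
Drop 5: L rot3 at col 4 lands with bottom-row=2; cleared 0 line(s) (total 0); column heights now [4 5 5 3 5 5 1], max=5
Drop 6: T rot1 at col 4 lands with bottom-row=5; cleared 0 line(s) (total 0); column heights now [4 5 5 3 8 7 1], max=8

Answer: 4 5 5 3 8 7 1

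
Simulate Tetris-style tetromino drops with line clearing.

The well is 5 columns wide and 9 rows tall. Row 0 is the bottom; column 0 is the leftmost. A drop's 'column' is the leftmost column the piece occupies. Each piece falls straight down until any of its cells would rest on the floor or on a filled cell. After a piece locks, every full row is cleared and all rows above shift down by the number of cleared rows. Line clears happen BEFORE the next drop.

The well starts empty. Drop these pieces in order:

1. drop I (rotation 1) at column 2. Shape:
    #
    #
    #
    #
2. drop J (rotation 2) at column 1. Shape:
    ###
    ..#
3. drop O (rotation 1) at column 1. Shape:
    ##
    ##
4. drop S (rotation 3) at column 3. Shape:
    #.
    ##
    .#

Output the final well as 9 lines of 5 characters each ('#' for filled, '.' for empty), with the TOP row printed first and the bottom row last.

Drop 1: I rot1 at col 2 lands with bottom-row=0; cleared 0 line(s) (total 0); column heights now [0 0 4 0 0], max=4
Drop 2: J rot2 at col 1 lands with bottom-row=3; cleared 0 line(s) (total 0); column heights now [0 5 5 5 0], max=5
Drop 3: O rot1 at col 1 lands with bottom-row=5; cleared 0 line(s) (total 0); column heights now [0 7 7 5 0], max=7
Drop 4: S rot3 at col 3 lands with bottom-row=4; cleared 0 line(s) (total 0); column heights now [0 7 7 7 6], max=7

Answer: .....
.....
.###.
.####
.####
..##.
..#..
..#..
..#..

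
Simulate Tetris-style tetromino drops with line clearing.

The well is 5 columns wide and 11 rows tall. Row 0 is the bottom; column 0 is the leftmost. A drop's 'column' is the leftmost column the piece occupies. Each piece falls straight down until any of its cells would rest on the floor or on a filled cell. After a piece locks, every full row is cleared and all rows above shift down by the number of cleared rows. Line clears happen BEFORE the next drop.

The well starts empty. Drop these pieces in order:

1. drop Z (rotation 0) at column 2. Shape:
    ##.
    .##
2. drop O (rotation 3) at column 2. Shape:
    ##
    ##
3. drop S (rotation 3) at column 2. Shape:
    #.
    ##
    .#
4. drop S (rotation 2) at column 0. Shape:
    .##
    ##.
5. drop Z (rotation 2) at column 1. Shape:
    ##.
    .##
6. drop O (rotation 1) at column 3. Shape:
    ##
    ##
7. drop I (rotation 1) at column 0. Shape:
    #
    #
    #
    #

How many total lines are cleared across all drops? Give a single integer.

Drop 1: Z rot0 at col 2 lands with bottom-row=0; cleared 0 line(s) (total 0); column heights now [0 0 2 2 1], max=2
Drop 2: O rot3 at col 2 lands with bottom-row=2; cleared 0 line(s) (total 0); column heights now [0 0 4 4 1], max=4
Drop 3: S rot3 at col 2 lands with bottom-row=4; cleared 0 line(s) (total 0); column heights now [0 0 7 6 1], max=7
Drop 4: S rot2 at col 0 lands with bottom-row=6; cleared 0 line(s) (total 0); column heights now [7 8 8 6 1], max=8
Drop 5: Z rot2 at col 1 lands with bottom-row=8; cleared 0 line(s) (total 0); column heights now [7 10 10 9 1], max=10
Drop 6: O rot1 at col 3 lands with bottom-row=9; cleared 0 line(s) (total 0); column heights now [7 10 10 11 11], max=11
Drop 7: I rot1 at col 0 lands with bottom-row=7; cleared 1 line(s) (total 1); column heights now [10 8 9 10 10], max=10

Answer: 1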